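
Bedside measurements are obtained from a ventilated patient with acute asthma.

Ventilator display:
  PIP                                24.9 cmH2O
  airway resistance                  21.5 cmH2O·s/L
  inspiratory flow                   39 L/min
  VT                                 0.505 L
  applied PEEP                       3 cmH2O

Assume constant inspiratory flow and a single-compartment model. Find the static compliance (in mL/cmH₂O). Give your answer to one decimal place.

63.7

Flow: 39 L/min ÷ 60 = 0.65 L/s.
Equation of motion (constant flow): PIP = Vt/C + R·V̇ + PEEP.
Vt/C = PIP − R·V̇ − PEEP = 24.9 − 21.5×0.65 − 3 = 24.9 − 13.975 − 3 = 7.925 cmH2O.
C = Vt / 7.925 = 505 / 7.925 = 63.722 mL/cmH2O.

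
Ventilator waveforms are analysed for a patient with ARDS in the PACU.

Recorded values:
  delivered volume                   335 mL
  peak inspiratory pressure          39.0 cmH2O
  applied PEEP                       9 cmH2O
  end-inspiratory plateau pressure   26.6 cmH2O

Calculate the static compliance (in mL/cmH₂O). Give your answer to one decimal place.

Cstat = Vt / (Pplat − PEEP) = 335 / (26.6 − 9) = 335 / 17.6 = 19.034 mL/cmH2O.

19.0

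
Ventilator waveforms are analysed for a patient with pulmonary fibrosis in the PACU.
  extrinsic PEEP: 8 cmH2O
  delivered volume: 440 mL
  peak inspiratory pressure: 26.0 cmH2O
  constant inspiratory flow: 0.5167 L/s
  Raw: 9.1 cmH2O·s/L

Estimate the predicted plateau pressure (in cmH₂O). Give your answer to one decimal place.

Pplat = PIP − Raw × flow = 26.0 − 9.1 × 0.5167 = 26.0 − 4.702 = 21.298 cmH2O.

21.3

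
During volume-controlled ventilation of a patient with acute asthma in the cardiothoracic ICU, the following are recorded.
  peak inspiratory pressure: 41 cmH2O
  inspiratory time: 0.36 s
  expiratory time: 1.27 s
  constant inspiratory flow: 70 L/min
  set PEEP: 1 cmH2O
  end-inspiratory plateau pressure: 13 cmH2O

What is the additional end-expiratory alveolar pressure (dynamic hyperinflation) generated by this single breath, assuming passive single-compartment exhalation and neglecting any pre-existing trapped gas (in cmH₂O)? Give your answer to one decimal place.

Flow: 70 L/min ÷ 60 = 1.1667 L/s.
Vt = flow × Ti = 1.1667 L/s × 0.36 s × 1000 mL/L = 420.01 mL.
R = (PIP − Pplat)/V̇ = (41 − 13) / 1.1667 = 28.0/1.1667 = 23.999 cmH2O·s/L.
C = Vt/(Pplat − PEEP) = 420.01 / (13 − 1) = 420.01/12.0 = 35.001 mL/cmH2O.
τ = R × C = 23.999 × 0.035 L/cmH2O = 0.84 s.
Fraction remaining = e^(−Te/τ) = e^(−1.27/0.84) = 0.2205; trapped volume = 420.01 × 0.2205 = 92.612 mL.
Additional alveolar pressure from trapping ≈ V_trapped / C = 92.612 / 35.001 = 2.646 cmH2O.

2.6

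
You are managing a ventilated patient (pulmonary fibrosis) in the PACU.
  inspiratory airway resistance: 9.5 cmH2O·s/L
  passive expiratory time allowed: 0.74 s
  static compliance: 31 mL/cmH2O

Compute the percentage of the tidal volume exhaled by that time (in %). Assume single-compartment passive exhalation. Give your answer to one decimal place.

τ = R × C = 9.5 × 31 mL/cmH2O = 9.5 × 0.031 L/cmH2O = 0.2945 s.
Passive exhalation: V(t)/V₀ = e^(−t/τ) = e^(−0.74/0.2945) = 0.08105.
Fraction exhaled = 1 − 0.08105 = 0.919 → 91.9%.

91.9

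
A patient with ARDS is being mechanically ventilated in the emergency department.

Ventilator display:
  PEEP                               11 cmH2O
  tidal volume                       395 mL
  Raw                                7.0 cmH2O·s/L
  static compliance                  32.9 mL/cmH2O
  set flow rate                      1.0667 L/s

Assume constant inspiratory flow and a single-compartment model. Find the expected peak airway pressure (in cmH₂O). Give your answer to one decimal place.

Equation of motion (constant flow): PIP = Vt/C + R·V̇ + PEEP.
PIP = 395/32.9 + 7.0×1.0667 + 11 = 12.006 + 7.467 + 11 = 30.473 cmH2O.

30.5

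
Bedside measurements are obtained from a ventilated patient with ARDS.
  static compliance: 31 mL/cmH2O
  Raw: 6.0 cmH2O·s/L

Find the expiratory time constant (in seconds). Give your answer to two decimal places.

0.19

τ = R × C = 6.0 × 31 mL/cmH2O = 6.0 × 0.031 L/cmH2O = 0.186 s.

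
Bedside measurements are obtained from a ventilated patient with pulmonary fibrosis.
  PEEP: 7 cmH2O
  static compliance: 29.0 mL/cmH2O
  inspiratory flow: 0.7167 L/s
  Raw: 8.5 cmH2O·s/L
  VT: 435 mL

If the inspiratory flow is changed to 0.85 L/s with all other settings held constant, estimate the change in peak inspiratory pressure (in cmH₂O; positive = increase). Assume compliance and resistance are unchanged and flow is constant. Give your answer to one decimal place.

1.1

PIP = Vt/C + R·V̇ + PEEP (constant-flow equation of motion).
Only the resistive term changes: ΔPIP = R × ΔV̇ = 8.5 × (0.85 − 0.7167) = 8.5 × 0.1333 = 1.133 cmH2O.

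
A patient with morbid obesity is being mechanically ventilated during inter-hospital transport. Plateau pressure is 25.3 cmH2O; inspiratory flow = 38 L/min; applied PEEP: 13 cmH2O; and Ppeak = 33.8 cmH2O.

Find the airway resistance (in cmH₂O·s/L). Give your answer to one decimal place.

Flow: 38 L/min ÷ 60 = 0.6333 L/s.
Raw = (PIP − Pplat) / flow = (33.8 − 25.3) / 0.6333 = 8.5 / 0.6333 = 13.422 cmH2O·s/L.

13.4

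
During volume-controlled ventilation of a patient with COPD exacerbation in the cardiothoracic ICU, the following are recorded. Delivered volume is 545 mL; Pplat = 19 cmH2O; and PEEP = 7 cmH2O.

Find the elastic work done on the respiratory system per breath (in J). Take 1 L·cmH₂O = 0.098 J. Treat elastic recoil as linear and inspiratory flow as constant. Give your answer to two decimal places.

Elastic work ≈ ½ × (Pplat − PEEP) × Vt = 0.5 × (19 − 7) × 0.545 L = 0.5 × 12.0 × 0.545 = 3.27 L·cmH2O.
× 0.098 J/(L·cmH2O) → 0.3205 J.

0.32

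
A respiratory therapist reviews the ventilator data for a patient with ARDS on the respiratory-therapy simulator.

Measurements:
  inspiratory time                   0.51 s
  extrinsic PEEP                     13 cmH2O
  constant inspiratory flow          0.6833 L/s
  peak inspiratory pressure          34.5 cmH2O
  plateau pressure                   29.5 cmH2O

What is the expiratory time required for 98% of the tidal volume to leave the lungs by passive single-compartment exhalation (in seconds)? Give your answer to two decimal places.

0.60

Vt = flow × Ti = 0.6833 L/s × 0.51 s × 1000 mL/L = 348.48 mL.
R = (PIP − Pplat)/V̇ = (34.5 − 29.5) / 0.6833 = 5.0/0.6833 = 7.317 cmH2O·s/L.
C = Vt/(Pplat − PEEP) = 348.48 / (29.5 − 13) = 348.48/16.5 = 21.12 mL/cmH2O.
τ = R × C = 7.317 × 0.02112 L/cmH2O = 0.1545 s.
t = −τ·ln(1 − 0.98) = −0.1545·ln(0.02) = 0.6044 s.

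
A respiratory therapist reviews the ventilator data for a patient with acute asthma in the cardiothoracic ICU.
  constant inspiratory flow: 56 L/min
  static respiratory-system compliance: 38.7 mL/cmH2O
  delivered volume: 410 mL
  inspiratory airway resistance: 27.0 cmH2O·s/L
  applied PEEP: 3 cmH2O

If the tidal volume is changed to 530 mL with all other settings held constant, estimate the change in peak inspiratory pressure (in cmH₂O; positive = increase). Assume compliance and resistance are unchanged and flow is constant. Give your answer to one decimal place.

3.1

PIP = Vt/C + R·V̇ + PEEP (constant-flow equation of motion).
Only the elastic term changes: ΔPIP = ΔVt / C = (530 − 410) / 38.7 = 3.101 cmH2O.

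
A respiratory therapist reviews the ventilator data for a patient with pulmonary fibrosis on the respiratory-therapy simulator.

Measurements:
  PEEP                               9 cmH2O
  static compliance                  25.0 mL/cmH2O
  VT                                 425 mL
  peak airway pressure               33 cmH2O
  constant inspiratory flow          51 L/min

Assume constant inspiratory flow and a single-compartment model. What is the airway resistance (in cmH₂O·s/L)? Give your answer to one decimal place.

Flow: 51 L/min ÷ 60 = 0.85 L/s.
Equation of motion (constant flow): PIP = Vt/C + R·V̇ + PEEP.
R·V̇ = PIP − Vt/C − PEEP = 33 − 425/25.0 − 9 = 33 − 17.0 − 9 = 7.0 cmH2O.
R = 7.0 / 0.85 = 8.235 cmH2O·s/L.

8.2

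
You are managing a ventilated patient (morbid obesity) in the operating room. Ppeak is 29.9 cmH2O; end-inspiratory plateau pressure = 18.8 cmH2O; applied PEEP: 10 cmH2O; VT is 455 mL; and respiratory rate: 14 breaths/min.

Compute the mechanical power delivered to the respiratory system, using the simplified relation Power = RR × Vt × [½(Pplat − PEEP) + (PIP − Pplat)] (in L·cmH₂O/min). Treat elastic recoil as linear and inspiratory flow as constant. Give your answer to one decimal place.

Per-breath work = Vt × [½(Pplat−PEEP) + (PIP−Pplat)] = 0.455 × [0.5×8.8 + 11.1] = 0.455 × 15.5 = 7.053 L·cmH2O.
Power = 14 × 7.053 = 98.742 L·cmH2O/min.

98.7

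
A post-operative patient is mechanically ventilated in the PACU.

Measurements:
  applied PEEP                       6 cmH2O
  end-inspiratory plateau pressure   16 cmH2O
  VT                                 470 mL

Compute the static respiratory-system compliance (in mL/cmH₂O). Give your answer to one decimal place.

47.0

Cstat = Vt / (Pplat − PEEP) = 470 / (16 − 6) = 470 / 10.0 = 47.0 mL/cmH2O.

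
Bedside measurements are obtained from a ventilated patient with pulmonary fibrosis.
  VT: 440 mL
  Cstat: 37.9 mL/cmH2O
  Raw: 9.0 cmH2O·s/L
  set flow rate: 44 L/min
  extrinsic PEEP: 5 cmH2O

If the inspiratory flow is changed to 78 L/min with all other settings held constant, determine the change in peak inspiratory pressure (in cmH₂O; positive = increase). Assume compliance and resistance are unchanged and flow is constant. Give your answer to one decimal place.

Flow: 44 L/min ÷ 60 = 0.7333 L/s.
New flow: 78 L/min ÷ 60 = 1.3 L/s.
PIP = Vt/C + R·V̇ + PEEP (constant-flow equation of motion).
Only the resistive term changes: ΔPIP = R × ΔV̇ = 9.0 × (1.3 − 0.7333) = 9.0 × 0.5667 = 5.1 cmH2O.

5.1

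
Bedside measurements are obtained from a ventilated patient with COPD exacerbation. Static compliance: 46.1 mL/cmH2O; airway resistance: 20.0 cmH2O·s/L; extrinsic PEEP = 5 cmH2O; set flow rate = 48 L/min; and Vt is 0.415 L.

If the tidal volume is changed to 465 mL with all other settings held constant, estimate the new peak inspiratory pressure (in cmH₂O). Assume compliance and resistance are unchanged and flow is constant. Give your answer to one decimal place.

Flow: 48 L/min ÷ 60 = 0.8 L/s.
PIP = Vt/C + R·V̇ + PEEP (constant-flow equation of motion).
Only the elastic term changes: ΔPIP = ΔVt / C = (465 − 415) / 46.1 = 1.085 cmH2O.
Original PIP = 415/46.1 + 20.0×0.8 + 5 = 30.002 cmH2O; new PIP = 30.002 + (1.085) = 31.087 cmH2O.

31.1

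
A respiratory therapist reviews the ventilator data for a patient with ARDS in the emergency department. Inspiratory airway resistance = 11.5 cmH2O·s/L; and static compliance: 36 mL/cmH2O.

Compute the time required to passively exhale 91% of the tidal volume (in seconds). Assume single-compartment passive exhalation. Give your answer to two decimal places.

1.00

τ = R × C = 11.5 × 36 mL/cmH2O = 11.5 × 0.036 L/cmH2O = 0.414 s.
Exhaled fraction f = 1 − e^(−t/τ) → t = −τ·ln(1 − f) = −0.414·ln(0.09) = 0.9969 s.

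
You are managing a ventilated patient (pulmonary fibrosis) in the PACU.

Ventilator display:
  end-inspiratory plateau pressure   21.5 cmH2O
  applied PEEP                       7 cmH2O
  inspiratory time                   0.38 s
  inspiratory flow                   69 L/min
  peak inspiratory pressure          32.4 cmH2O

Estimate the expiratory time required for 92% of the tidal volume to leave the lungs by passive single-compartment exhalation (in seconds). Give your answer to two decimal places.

Flow: 69 L/min ÷ 60 = 1.15 L/s.
Vt = flow × Ti = 1.15 L/s × 0.38 s × 1000 mL/L = 437.0 mL.
R = (PIP − Pplat)/V̇ = (32.4 − 21.5) / 1.15 = 10.9/1.15 = 9.478 cmH2O·s/L.
C = Vt/(Pplat − PEEP) = 437.0 / (21.5 − 7) = 437.0/14.5 = 30.138 mL/cmH2O.
τ = R × C = 9.478 × 0.03014 L/cmH2O = 0.2857 s.
t = −τ·ln(1 − 0.92) = −0.2857·ln(0.08) = 0.7216 s.

0.72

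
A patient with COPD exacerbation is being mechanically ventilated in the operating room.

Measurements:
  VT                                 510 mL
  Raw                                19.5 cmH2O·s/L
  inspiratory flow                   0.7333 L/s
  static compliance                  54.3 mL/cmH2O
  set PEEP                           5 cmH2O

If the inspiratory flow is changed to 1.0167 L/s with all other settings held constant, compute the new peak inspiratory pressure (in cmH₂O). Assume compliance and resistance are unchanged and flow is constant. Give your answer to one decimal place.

34.2

PIP = Vt/C + R·V̇ + PEEP (constant-flow equation of motion).
Only the resistive term changes: ΔPIP = R × ΔV̇ = 19.5 × (1.0167 − 0.7333) = 19.5 × 0.2834 = 5.526 cmH2O.
Original PIP = 510/54.3 + 19.5×0.7333 + 5 = 28.692 cmH2O; new PIP = 28.692 + (5.526) = 34.218 cmH2O.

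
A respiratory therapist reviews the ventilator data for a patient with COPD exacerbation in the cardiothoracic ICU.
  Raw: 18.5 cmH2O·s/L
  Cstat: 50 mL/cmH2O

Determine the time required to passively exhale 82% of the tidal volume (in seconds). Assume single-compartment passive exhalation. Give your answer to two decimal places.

τ = R × C = 18.5 × 50 mL/cmH2O = 18.5 × 0.050 L/cmH2O = 0.925 s.
Exhaled fraction f = 1 − e^(−t/τ) → t = −τ·ln(1 − f) = −0.925·ln(0.18) = 1.586 s.

1.59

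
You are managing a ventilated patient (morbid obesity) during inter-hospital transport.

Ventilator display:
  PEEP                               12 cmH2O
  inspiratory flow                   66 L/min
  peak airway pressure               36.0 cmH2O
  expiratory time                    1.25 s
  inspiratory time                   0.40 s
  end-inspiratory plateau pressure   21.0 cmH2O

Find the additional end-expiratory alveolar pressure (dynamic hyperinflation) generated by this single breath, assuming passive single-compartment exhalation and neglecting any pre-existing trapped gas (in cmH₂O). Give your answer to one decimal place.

Flow: 66 L/min ÷ 60 = 1.1 L/s.
Vt = flow × Ti = 1.1 L/s × 0.40 s × 1000 mL/L = 440.0 mL.
R = (PIP − Pplat)/V̇ = (36.0 − 21.0) / 1.1 = 15.0/1.1 = 13.636 cmH2O·s/L.
C = Vt/(Pplat − PEEP) = 440.0 / (21.0 − 12) = 440.0/9.0 = 48.889 mL/cmH2O.
τ = R × C = 13.636 × 0.04889 L/cmH2O = 0.6667 s.
Fraction remaining = e^(−Te/τ) = e^(−1.25/0.6667) = 0.1534; trapped volume = 440.0 × 0.1534 = 67.496 mL.
Additional alveolar pressure from trapping ≈ V_trapped / C = 67.496 / 48.889 = 1.381 cmH2O.

1.4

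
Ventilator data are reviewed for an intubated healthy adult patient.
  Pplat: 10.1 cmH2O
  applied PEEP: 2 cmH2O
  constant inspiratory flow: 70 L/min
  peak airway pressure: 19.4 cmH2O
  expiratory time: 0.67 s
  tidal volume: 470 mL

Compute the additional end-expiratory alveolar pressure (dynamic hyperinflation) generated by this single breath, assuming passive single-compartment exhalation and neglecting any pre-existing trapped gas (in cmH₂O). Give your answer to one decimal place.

Flow: 70 L/min ÷ 60 = 1.1667 L/s.
R = (PIP − Pplat)/V̇ = (19.4 − 10.1) / 1.1667 = 9.3/1.1667 = 7.971 cmH2O·s/L.
C = Vt/(Pplat − PEEP) = 470.0 / (10.1 − 2) = 470.0/8.1 = 58.025 mL/cmH2O.
τ = R × C = 7.971 × 0.05803 L/cmH2O = 0.4626 s.
Fraction remaining = e^(−Te/τ) = e^(−0.67/0.4626) = 0.235; trapped volume = 470.0 × 0.235 = 110.45 mL.
Additional alveolar pressure from trapping ≈ V_trapped / C = 110.45 / 58.025 = 1.903 cmH2O.

1.9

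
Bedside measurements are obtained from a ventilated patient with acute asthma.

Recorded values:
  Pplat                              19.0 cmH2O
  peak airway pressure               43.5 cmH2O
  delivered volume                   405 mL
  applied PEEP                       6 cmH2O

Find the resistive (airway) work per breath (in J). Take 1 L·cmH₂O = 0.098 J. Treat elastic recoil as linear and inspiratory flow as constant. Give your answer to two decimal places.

0.97

With constant inspiratory flow the resistive pressure is constant at PIP − Pplat = 43.5 − 19.0 = 24.5 cmH2O, so resistive work = 24.5 × 0.405 = 9.923 L·cmH2O.
× 0.098 J/(L·cmH2O) → 0.9725 J.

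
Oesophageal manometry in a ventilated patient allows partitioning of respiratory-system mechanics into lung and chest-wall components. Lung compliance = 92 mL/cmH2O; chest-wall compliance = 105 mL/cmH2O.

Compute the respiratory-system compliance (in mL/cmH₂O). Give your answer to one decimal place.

Lung and chest wall are elastances in series: 1/Crs = 1/CL + 1/Ccw.
1/Crs = 1/92 + 1/105 = 0.02039.
Crs = 49.044 mL/cmH2O.

49.0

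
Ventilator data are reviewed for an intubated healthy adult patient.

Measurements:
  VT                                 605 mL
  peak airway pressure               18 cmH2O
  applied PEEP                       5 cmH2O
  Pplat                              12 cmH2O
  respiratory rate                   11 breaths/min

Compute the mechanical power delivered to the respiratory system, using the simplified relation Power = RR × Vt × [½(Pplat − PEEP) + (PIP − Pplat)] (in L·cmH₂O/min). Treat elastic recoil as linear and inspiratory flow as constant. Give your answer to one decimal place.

Per-breath work = Vt × [½(Pplat−PEEP) + (PIP−Pplat)] = 0.605 × [0.5×7.0 + 6.0] = 0.605 × 9.5 = 5.748 L·cmH2O.
Power = 11 × 5.748 = 63.228 L·cmH2O/min.

63.2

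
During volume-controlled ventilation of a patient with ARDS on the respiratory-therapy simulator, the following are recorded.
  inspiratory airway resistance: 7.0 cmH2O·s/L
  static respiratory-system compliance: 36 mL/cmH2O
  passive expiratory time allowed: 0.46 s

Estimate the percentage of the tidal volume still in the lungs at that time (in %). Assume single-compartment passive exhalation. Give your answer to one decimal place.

16.1

τ = R × C = 7.0 × 36 mL/cmH2O = 7.0 × 0.036 L/cmH2O = 0.252 s.
Passive exhalation: V(t)/V₀ = e^(−t/τ) = e^(−0.46/0.252) = 0.1612.
Fraction remaining = 0.1612 → 16.12%.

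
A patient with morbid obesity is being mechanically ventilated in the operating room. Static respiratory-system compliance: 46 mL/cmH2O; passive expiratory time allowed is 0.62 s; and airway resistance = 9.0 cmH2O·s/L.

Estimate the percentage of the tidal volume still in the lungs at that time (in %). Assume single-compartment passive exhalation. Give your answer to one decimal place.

22.4

τ = R × C = 9.0 × 46 mL/cmH2O = 9.0 × 0.046 L/cmH2O = 0.414 s.
Passive exhalation: V(t)/V₀ = e^(−t/τ) = e^(−0.62/0.414) = 0.2237.
Fraction remaining = 0.2237 → 22.37%.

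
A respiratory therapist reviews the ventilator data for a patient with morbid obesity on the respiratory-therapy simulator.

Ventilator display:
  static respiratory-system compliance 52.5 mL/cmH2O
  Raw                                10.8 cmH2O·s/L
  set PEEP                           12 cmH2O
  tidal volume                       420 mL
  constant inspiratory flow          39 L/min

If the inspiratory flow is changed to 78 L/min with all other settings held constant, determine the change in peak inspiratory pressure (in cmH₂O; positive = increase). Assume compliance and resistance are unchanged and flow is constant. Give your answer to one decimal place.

Flow: 39 L/min ÷ 60 = 0.65 L/s.
New flow: 78 L/min ÷ 60 = 1.3 L/s.
PIP = Vt/C + R·V̇ + PEEP (constant-flow equation of motion).
Only the resistive term changes: ΔPIP = R × ΔV̇ = 10.8 × (1.3 − 0.65) = 10.8 × 0.65 = 7.02 cmH2O.

7.0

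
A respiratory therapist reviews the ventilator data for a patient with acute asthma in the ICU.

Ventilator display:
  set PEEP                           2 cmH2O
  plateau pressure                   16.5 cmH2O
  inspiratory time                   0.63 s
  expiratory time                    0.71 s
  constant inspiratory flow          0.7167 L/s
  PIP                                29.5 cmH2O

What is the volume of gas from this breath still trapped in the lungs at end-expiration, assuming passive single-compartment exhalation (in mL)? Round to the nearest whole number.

128

Vt = flow × Ti = 0.7167 L/s × 0.63 s × 1000 mL/L = 451.52 mL.
R = (PIP − Pplat)/V̇ = (29.5 − 16.5) / 0.7167 = 13.0/0.7167 = 18.139 cmH2O·s/L.
C = Vt/(Pplat − PEEP) = 451.52 / (16.5 − 2) = 451.52/14.5 = 31.139 mL/cmH2O.
τ = R × C = 18.139 × 0.03114 L/cmH2O = 0.5648 s.
Fraction remaining = e^(−Te/τ) = e^(−0.71/0.5648) = 0.2845.
Trapped volume = 451.52 × 0.2845 = 128.46 mL.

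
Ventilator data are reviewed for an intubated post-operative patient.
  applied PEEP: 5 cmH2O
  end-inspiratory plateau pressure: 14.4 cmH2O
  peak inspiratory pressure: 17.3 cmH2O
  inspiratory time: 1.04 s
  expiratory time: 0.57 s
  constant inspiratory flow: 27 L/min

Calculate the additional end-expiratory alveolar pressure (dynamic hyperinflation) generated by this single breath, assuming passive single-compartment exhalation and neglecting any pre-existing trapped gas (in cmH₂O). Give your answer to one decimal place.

Flow: 27 L/min ÷ 60 = 0.45 L/s.
Vt = flow × Ti = 0.45 L/s × 1.04 s × 1000 mL/L = 468.0 mL.
R = (PIP − Pplat)/V̇ = (17.3 − 14.4) / 0.45 = 2.9/0.45 = 6.444 cmH2O·s/L.
C = Vt/(Pplat − PEEP) = 468.0 / (14.4 − 5) = 468.0/9.4 = 49.787 mL/cmH2O.
τ = R × C = 6.444 × 0.04979 L/cmH2O = 0.3208 s.
Fraction remaining = e^(−Te/τ) = e^(−0.57/0.3208) = 0.1692; trapped volume = 468.0 × 0.1692 = 79.186 mL.
Additional alveolar pressure from trapping ≈ V_trapped / C = 79.186 / 49.787 = 1.59 cmH2O.

1.6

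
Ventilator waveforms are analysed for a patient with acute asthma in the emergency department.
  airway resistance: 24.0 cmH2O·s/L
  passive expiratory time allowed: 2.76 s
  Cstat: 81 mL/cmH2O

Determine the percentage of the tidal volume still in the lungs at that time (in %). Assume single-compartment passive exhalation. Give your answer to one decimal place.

τ = R × C = 24.0 × 81 mL/cmH2O = 24.0 × 0.081 L/cmH2O = 1.944 s.
Passive exhalation: V(t)/V₀ = e^(−t/τ) = e^(−2.76/1.944) = 0.2418.
Fraction remaining = 0.2418 → 24.18%.

24.2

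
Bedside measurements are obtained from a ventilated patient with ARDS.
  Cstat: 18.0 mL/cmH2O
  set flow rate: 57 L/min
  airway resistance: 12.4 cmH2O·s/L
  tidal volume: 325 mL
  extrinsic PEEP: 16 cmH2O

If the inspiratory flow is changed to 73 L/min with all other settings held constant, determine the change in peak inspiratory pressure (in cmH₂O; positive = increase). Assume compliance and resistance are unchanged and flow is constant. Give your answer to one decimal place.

3.3

Flow: 57 L/min ÷ 60 = 0.95 L/s.
New flow: 73 L/min ÷ 60 = 1.2167 L/s.
PIP = Vt/C + R·V̇ + PEEP (constant-flow equation of motion).
Only the resistive term changes: ΔPIP = R × ΔV̇ = 12.4 × (1.2167 − 0.95) = 12.4 × 0.2667 = 3.307 cmH2O.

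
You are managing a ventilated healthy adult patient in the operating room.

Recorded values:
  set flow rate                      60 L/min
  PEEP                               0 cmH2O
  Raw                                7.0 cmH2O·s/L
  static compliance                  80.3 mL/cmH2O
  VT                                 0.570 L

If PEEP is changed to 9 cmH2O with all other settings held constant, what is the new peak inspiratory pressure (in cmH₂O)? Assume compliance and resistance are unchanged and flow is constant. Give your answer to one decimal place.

Flow: 60 L/min ÷ 60 = 1 L/s.
PIP = Vt/C + R·V̇ + PEEP (constant-flow equation of motion).
Only the baseline term changes: ΔPIP = ΔPEEP = 9 − 0 = 9.0 cmH2O.
Original PIP = 570/80.3 + 7.0×1 + 0 = 14.098 cmH2O; new PIP = 14.098 + (9.0) = 23.098 cmH2O.

23.1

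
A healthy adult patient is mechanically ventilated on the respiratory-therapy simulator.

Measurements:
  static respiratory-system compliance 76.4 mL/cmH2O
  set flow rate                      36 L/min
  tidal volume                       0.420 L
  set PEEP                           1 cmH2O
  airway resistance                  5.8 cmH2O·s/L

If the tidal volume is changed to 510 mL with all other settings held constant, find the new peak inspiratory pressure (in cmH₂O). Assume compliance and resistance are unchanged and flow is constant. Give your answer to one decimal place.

Flow: 36 L/min ÷ 60 = 0.6 L/s.
PIP = Vt/C + R·V̇ + PEEP (constant-flow equation of motion).
Only the elastic term changes: ΔPIP = ΔVt / C = (510 − 420) / 76.4 = 1.178 cmH2O.
Original PIP = 420/76.4 + 5.8×0.6 + 1 = 9.977 cmH2O; new PIP = 9.977 + (1.178) = 11.155 cmH2O.

11.2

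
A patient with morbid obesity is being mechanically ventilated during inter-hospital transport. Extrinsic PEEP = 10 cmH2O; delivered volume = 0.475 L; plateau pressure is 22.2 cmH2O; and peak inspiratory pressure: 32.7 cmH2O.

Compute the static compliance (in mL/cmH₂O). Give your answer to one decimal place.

38.9

Cstat = Vt / (Pplat − PEEP) = 475 / (22.2 − 10) = 475 / 12.2 = 38.934 mL/cmH2O.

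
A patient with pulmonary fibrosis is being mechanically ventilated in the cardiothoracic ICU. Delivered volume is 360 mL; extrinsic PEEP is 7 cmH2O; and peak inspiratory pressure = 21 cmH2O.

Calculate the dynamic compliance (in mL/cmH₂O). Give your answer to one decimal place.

Dynamic compliance = Vt / (PIP − PEEP) = 360 / (21 − 7) = 360 / 14.0 = 25.714 mL/cmH2O.

25.7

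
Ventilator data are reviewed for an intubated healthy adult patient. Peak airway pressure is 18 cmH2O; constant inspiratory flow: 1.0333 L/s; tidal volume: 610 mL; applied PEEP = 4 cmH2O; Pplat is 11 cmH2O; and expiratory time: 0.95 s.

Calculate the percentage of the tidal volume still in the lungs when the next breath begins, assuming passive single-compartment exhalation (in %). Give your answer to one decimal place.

R = (PIP − Pplat)/V̇ = (18 − 11) / 1.0333 = 7.0/1.0333 = 6.774 cmH2O·s/L.
C = Vt/(Pplat − PEEP) = 610.0 / (11 − 4) = 610.0/7.0 = 87.143 mL/cmH2O.
τ = R × C = 6.774 × 0.08714 L/cmH2O = 0.5903 s.
Fraction remaining at end-expiration = e^(−Te/τ) = e^(−0.95/0.5903) = 0.2 → 20.0%.

20.0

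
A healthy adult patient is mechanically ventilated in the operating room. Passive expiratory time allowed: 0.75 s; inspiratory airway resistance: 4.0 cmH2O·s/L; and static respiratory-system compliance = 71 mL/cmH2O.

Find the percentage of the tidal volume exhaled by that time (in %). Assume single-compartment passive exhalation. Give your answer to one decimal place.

92.9

τ = R × C = 4.0 × 71 mL/cmH2O = 4.0 × 0.071 L/cmH2O = 0.284 s.
Passive exhalation: V(t)/V₀ = e^(−t/τ) = e^(−0.75/0.284) = 0.0713.
Fraction exhaled = 1 − 0.0713 = 0.9287 → 92.87%.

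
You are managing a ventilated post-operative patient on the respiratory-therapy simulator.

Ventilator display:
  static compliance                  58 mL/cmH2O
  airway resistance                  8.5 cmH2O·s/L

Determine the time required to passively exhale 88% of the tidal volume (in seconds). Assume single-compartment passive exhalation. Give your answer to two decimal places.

1.05

τ = R × C = 8.5 × 58 mL/cmH2O = 8.5 × 0.058 L/cmH2O = 0.493 s.
Exhaled fraction f = 1 − e^(−t/τ) → t = −τ·ln(1 − f) = −0.493·ln(0.12) = 1.045 s.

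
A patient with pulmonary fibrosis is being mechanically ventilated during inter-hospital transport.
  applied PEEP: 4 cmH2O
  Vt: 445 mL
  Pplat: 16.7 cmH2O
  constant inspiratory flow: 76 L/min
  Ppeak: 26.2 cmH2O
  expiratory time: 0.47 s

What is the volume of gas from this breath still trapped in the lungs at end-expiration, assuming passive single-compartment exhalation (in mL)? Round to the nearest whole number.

74

Flow: 76 L/min ÷ 60 = 1.2667 L/s.
R = (PIP − Pplat)/V̇ = (26.2 − 16.7) / 1.2667 = 9.5/1.2667 = 7.5 cmH2O·s/L.
C = Vt/(Pplat − PEEP) = 445.0 / (16.7 − 4) = 445.0/12.7 = 35.039 mL/cmH2O.
τ = R × C = 7.5 × 0.03504 L/cmH2O = 0.2628 s.
Fraction remaining = e^(−Te/τ) = e^(−0.47/0.2628) = 0.1672.
Trapped volume = 445.0 × 0.1672 = 74.404 mL.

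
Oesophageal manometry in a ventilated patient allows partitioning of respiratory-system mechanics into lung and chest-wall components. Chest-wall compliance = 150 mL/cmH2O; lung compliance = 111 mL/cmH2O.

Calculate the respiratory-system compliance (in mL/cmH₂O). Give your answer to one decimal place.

Lung and chest wall are elastances in series: 1/Crs = 1/CL + 1/Ccw.
1/Crs = 1/111 + 1/150 = 0.01568.
Crs = 63.776 mL/cmH2O.

63.8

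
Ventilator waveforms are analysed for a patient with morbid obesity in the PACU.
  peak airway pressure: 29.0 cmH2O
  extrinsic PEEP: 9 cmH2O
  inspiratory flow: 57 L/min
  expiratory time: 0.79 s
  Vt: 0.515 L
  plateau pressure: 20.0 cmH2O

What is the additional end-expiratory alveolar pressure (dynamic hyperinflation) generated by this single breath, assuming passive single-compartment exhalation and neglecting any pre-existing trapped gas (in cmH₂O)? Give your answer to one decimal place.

Flow: 57 L/min ÷ 60 = 0.95 L/s.
R = (PIP − Pplat)/V̇ = (29.0 − 20.0) / 0.95 = 9.0/0.95 = 9.474 cmH2O·s/L.
C = Vt/(Pplat − PEEP) = 515.0 / (20.0 − 9) = 515.0/11.0 = 46.818 mL/cmH2O.
τ = R × C = 9.474 × 0.04682 L/cmH2O = 0.4436 s.
Fraction remaining = e^(−Te/τ) = e^(−0.79/0.4436) = 0.1685; trapped volume = 515.0 × 0.1685 = 86.778 mL.
Additional alveolar pressure from trapping ≈ V_trapped / C = 86.778 / 46.818 = 1.854 cmH2O.

1.9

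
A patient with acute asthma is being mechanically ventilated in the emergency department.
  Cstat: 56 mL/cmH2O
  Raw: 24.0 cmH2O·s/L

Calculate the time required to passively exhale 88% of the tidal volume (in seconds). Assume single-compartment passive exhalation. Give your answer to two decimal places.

τ = R × C = 24.0 × 56 mL/cmH2O = 24.0 × 0.056 L/cmH2O = 1.344 s.
Exhaled fraction f = 1 − e^(−t/τ) → t = −τ·ln(1 − f) = −1.344·ln(0.12) = 2.85 s.

2.85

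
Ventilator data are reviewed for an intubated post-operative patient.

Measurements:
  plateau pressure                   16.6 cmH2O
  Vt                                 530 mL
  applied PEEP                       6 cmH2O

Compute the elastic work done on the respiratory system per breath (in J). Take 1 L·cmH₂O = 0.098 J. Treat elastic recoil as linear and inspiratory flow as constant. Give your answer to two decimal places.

Elastic work ≈ ½ × (Pplat − PEEP) × Vt = 0.5 × (16.6 − 6) × 0.530 L = 0.5 × 10.6 × 0.530 = 2.809 L·cmH2O.
× 0.098 J/(L·cmH2O) → 0.2753 J.

0.28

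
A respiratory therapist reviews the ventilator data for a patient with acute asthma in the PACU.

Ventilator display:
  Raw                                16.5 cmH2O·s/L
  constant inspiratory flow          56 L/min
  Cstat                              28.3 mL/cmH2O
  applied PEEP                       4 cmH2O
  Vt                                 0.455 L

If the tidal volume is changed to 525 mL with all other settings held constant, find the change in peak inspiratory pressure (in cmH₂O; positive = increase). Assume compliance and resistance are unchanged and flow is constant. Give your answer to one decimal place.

PIP = Vt/C + R·V̇ + PEEP (constant-flow equation of motion).
Only the elastic term changes: ΔPIP = ΔVt / C = (525 − 455) / 28.3 = 2.473 cmH2O.

2.5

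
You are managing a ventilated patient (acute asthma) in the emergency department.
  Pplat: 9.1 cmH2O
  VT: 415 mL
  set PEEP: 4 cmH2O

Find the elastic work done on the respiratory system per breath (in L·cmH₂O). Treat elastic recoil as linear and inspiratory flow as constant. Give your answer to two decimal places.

Elastic work ≈ ½ × (Pplat − PEEP) × Vt = 0.5 × (9.1 − 4) × 0.415 L = 0.5 × 5.1 × 0.415 = 1.058 L·cmH2O.

1.06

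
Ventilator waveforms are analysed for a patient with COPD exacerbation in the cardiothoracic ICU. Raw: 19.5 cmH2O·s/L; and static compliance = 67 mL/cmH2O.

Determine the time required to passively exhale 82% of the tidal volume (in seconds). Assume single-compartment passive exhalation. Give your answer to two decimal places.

τ = R × C = 19.5 × 67 mL/cmH2O = 19.5 × 0.067 L/cmH2O = 1.307 s.
Exhaled fraction f = 1 − e^(−t/τ) → t = −τ·ln(1 − f) = −1.307·ln(0.18) = 2.241 s.

2.24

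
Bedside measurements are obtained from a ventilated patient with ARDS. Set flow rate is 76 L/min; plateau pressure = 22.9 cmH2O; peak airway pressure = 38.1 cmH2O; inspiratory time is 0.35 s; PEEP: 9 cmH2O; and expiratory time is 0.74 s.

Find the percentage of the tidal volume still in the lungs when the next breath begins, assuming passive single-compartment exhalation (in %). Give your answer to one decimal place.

14.5

Flow: 76 L/min ÷ 60 = 1.2667 L/s.
Vt = flow × Ti = 1.2667 L/s × 0.35 s × 1000 mL/L = 443.35 mL.
R = (PIP − Pplat)/V̇ = (38.1 − 22.9) / 1.2667 = 15.2/1.2667 = 12.0 cmH2O·s/L.
C = Vt/(Pplat − PEEP) = 443.35 / (22.9 − 9) = 443.35/13.9 = 31.896 mL/cmH2O.
τ = R × C = 12.0 × 0.0319 L/cmH2O = 0.3828 s.
Fraction remaining at end-expiration = e^(−Te/τ) = e^(−0.74/0.3828) = 0.1447 → 14.47%.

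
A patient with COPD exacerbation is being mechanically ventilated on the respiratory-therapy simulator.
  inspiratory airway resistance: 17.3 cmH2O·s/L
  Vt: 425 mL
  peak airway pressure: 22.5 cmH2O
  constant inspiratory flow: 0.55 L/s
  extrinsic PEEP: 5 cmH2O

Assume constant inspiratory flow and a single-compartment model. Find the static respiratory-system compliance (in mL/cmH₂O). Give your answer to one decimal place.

53.2

Equation of motion (constant flow): PIP = Vt/C + R·V̇ + PEEP.
Vt/C = PIP − R·V̇ − PEEP = 22.5 − 17.3×0.55 − 5 = 22.5 − 9.515 − 5 = 7.985 cmH2O.
C = Vt / 7.985 = 425 / 7.985 = 53.225 mL/cmH2O.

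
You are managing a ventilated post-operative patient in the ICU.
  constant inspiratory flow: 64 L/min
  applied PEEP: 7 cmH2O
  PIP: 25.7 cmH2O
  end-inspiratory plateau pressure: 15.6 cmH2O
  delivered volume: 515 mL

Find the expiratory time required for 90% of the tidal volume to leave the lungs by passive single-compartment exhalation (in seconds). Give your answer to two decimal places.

1.31

Flow: 64 L/min ÷ 60 = 1.0667 L/s.
R = (PIP − Pplat)/V̇ = (25.7 − 15.6) / 1.0667 = 10.1/1.0667 = 9.468 cmH2O·s/L.
C = Vt/(Pplat − PEEP) = 515.0 / (15.6 − 7) = 515.0/8.6 = 59.884 mL/cmH2O.
τ = R × C = 9.468 × 0.05988 L/cmH2O = 0.5669 s.
t = −τ·ln(1 − 0.90) = −0.5669·ln(0.1) = 1.305 s.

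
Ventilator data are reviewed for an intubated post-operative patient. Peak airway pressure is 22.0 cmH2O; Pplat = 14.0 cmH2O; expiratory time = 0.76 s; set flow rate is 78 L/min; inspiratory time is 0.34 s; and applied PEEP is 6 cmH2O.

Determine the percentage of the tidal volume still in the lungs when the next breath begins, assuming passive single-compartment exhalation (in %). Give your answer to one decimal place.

Flow: 78 L/min ÷ 60 = 1.3 L/s.
Vt = flow × Ti = 1.3 L/s × 0.34 s × 1000 mL/L = 442.0 mL.
R = (PIP − Pplat)/V̇ = (22.0 − 14.0) / 1.3 = 8.0/1.3 = 6.154 cmH2O·s/L.
C = Vt/(Pplat − PEEP) = 442.0 / (14.0 − 6) = 442.0/8.0 = 55.25 mL/cmH2O.
τ = R × C = 6.154 × 0.05525 L/cmH2O = 0.34 s.
Fraction remaining at end-expiration = e^(−Te/τ) = e^(−0.76/0.34) = 0.107 → 10.7%.

10.7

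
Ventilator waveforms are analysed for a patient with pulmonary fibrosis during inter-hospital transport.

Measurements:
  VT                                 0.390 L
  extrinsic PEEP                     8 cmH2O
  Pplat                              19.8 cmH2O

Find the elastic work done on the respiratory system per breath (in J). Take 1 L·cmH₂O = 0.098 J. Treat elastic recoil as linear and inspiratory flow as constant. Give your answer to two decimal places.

Elastic work ≈ ½ × (Pplat − PEEP) × Vt = 0.5 × (19.8 − 8) × 0.390 L = 0.5 × 11.8 × 0.390 = 2.301 L·cmH2O.
× 0.098 J/(L·cmH2O) → 0.2255 J.

0.23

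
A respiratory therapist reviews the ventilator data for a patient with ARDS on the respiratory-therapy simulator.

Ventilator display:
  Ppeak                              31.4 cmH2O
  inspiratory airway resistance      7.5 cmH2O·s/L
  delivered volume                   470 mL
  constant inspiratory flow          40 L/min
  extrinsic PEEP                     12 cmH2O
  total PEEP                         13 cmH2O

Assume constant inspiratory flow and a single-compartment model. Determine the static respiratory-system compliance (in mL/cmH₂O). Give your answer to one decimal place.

35.1

Flow: 40 L/min ÷ 60 = 0.6667 L/s.
Total PEEP = 13 cmH2O (set 12 + intrinsic 1); this is the baseline alveolar pressure.
Equation of motion (constant flow): PIP = Vt/C + R·V̇ + PEEP.
Vt/C = PIP − R·V̇ − PEEP = 31.4 − 7.5×0.6667 − 13 = 31.4 − 5.0 − 13 = 13.4 cmH2O.
C = Vt / 13.4 = 470 / 13.4 = 35.075 mL/cmH2O.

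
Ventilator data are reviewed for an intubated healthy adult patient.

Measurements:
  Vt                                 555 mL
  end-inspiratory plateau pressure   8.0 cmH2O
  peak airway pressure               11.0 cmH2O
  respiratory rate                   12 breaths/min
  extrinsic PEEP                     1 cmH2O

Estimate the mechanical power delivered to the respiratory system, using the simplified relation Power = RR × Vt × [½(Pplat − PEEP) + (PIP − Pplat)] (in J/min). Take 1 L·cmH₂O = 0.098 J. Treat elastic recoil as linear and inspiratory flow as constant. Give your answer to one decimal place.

Per-breath work = Vt × [½(Pplat−PEEP) + (PIP−Pplat)] = 0.555 × [0.5×7.0 + 3.0] = 0.555 × 6.5 = 3.608 L·cmH2O.
Power = 12 × 3.608 = 43.296 L·cmH2O/min.
× 0.098 J/(L·cmH2O) → 4.243 J/min.

4.2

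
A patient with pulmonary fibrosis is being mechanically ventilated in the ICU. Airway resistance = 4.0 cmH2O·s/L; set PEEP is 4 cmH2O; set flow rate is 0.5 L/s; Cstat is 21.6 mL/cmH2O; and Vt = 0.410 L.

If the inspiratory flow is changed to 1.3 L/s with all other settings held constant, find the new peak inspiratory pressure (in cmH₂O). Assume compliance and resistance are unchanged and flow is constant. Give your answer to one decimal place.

PIP = Vt/C + R·V̇ + PEEP (constant-flow equation of motion).
Only the resistive term changes: ΔPIP = R × ΔV̇ = 4.0 × (1.3 − 0.5) = 4.0 × 0.8 = 3.2 cmH2O.
Original PIP = 410/21.6 + 4.0×0.5 + 4 = 24.981 cmH2O; new PIP = 24.981 + (3.2) = 28.181 cmH2O.

28.2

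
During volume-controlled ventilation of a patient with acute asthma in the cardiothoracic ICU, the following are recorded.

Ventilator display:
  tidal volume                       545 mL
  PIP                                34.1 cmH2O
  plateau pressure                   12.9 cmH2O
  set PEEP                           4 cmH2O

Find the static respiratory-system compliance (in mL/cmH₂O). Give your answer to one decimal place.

Cstat = Vt / (Pplat − PEEP) = 545 / (12.9 − 4) = 545 / 8.9 = 61.236 mL/cmH2O.

61.2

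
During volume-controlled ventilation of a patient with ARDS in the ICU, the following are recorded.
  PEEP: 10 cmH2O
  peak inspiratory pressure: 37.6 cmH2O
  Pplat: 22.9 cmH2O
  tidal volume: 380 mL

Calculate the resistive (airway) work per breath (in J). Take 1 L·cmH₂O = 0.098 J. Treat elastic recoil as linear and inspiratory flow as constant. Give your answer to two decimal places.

With constant inspiratory flow the resistive pressure is constant at PIP − Pplat = 37.6 − 22.9 = 14.7 cmH2O, so resistive work = 14.7 × 0.380 = 5.586 L·cmH2O.
× 0.098 J/(L·cmH2O) → 0.5474 J.

0.55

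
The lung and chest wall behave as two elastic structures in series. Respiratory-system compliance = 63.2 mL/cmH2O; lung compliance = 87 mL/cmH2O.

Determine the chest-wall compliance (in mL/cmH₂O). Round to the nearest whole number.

231

1/Ccw = 1/Crs − 1/CL.
1/Ccw = 1/63.2 − 1/87 = 0.004329.
Ccw = 231.0 mL/cmH2O.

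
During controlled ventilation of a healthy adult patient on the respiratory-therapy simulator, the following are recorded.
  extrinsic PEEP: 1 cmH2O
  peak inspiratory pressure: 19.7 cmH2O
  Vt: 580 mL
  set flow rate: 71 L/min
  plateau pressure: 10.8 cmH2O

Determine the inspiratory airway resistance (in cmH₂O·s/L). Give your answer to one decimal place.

7.5

Flow: 71 L/min ÷ 60 = 1.1833 L/s.
Raw = (PIP − Pplat) / flow = (19.7 − 10.8) / 1.1833 = 8.9 / 1.1833 = 7.521 cmH2O·s/L.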